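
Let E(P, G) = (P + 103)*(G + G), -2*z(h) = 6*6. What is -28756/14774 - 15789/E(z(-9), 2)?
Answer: -121521863/2511580 ≈ -48.385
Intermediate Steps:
z(h) = -18 (z(h) = -3*6 = -½*36 = -18)
E(P, G) = 2*G*(103 + P) (E(P, G) = (103 + P)*(2*G) = 2*G*(103 + P))
-28756/14774 - 15789/E(z(-9), 2) = -28756/14774 - 15789*1/(4*(103 - 18)) = -28756*1/14774 - 15789/(2*2*85) = -14378/7387 - 15789/340 = -121521863/2511580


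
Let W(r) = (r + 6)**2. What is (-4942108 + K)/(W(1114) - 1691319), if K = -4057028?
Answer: 8999136/436919 ≈ 20.597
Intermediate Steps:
W(r) = (6 + r)**2
(-4942108 + K)/(W(1114) - 1691319) = (-4942108 - 4057028)/((6 + 1114)**2 - 1691319) = -8999136/(1120**2 - 1691319) = -8999136/(1254400 - 1691319) = -8999136/(-436919) = -8999136*(-1/436919) = 8999136/436919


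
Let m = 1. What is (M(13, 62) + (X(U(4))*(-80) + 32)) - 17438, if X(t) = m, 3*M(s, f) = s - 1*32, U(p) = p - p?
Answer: -52477/3 ≈ -17492.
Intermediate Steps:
U(p) = 0
M(s, f) = -32/3 + s/3 (M(s, f) = (s - 1*32)/3 = (s - 32)/3 = (-32 + s)/3 = -32/3 + s/3)
X(t) = 1
(M(13, 62) + (X(U(4))*(-80) + 32)) - 17438 = ((-32/3 + (⅓)*13) + (1*(-80) + 32)) - 17438 = ((-32/3 + 13/3) + (-80 + 32)) - 17438 = (-19/3 - 48) - 17438 = -163/3 - 17438 = -52477/3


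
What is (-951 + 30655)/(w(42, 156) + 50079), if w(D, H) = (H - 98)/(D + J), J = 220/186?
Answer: 59645632/100561329 ≈ 0.59313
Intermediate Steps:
J = 110/93 (J = 220*(1/186) = 110/93 ≈ 1.1828)
w(D, H) = (-98 + H)/(110/93 + D) (w(D, H) = (H - 98)/(D + 110/93) = (-98 + H)/(110/93 + D))
(-951 + 30655)/(w(42, 156) + 50079) = (-951 + 30655)/(93*(-98 + 156)/(110 + 93*42) + 50079) = 29704/(93*58/(110 + 3906) + 50079) = 29704/(93*58/4016 + 50079) = 29704/(93*(1/4016)*58 + 50079) = 29704/(2697/2008 + 50079) = 29704/(100561329/2008) = 29704*(2008/100561329) = 59645632/100561329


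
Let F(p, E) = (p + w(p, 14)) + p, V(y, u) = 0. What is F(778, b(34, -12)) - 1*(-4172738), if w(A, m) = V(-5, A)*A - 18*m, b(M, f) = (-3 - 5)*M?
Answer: 4174042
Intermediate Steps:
b(M, f) = -8*M
w(A, m) = -18*m (w(A, m) = 0*A - 18*m = 0 - 18*m = -18*m)
F(p, E) = -252 + 2*p (F(p, E) = (p - 18*14) + p = (p - 252) + p = (-252 + p) + p = -252 + 2*p)
F(778, b(34, -12)) - 1*(-4172738) = (-252 + 2*778) - 1*(-4172738) = (-252 + 1556) + 4172738 = 1304 + 4172738 = 4174042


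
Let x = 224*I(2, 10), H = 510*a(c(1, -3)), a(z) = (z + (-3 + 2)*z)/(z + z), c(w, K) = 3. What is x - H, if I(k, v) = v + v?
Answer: 4480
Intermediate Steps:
I(k, v) = 2*v
a(z) = 0 (a(z) = (z - z)/((2*z)) = 0*(1/(2*z)) = 0)
H = 0 (H = 510*0 = 0)
x = 4480 (x = 224*(2*10) = 224*20 = 4480)
x - H = 4480 - 1*0 = 4480 + 0 = 4480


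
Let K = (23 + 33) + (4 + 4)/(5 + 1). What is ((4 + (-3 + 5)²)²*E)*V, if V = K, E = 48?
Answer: 176128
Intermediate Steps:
K = 172/3 (K = 56 + 8/6 = 56 + 8*(⅙) = 56 + 4/3 = 172/3 ≈ 57.333)
V = 172/3 ≈ 57.333
((4 + (-3 + 5)²)²*E)*V = ((4 + (-3 + 5)²)²*48)*(172/3) = ((4 + 2²)²*48)*(172/3) = ((4 + 4)²*48)*(172/3) = (8²*48)*(172/3) = (64*48)*(172/3) = 3072*(172/3) = 176128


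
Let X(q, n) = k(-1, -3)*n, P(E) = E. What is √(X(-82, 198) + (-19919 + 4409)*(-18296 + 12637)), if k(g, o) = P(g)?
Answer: 2*√21942723 ≈ 9368.6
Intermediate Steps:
k(g, o) = g
X(q, n) = -n
√(X(-82, 198) + (-19919 + 4409)*(-18296 + 12637)) = √(-1*198 + (-19919 + 4409)*(-18296 + 12637)) = √(-198 - 15510*(-5659)) = √(-198 + 87771090) = √87770892 = 2*√21942723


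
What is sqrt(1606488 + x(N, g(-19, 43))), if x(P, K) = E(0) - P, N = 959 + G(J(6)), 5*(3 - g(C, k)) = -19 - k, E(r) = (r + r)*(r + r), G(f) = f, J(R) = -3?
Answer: 2*sqrt(401383) ≈ 1267.1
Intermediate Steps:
E(r) = 4*r**2 (E(r) = (2*r)*(2*r) = 4*r**2)
g(C, k) = 34/5 + k/5 (g(C, k) = 3 - (-19 - k)/5 = 3 + (19/5 + k/5) = 34/5 + k/5)
N = 956 (N = 959 - 3 = 956)
x(P, K) = -P (x(P, K) = 4*0**2 - P = 4*0 - P = 0 - P = -P)
sqrt(1606488 + x(N, g(-19, 43))) = sqrt(1606488 - 1*956) = sqrt(1606488 - 956) = sqrt(1605532) = 2*sqrt(401383)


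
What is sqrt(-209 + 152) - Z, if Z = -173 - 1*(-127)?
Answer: 46 + I*sqrt(57) ≈ 46.0 + 7.5498*I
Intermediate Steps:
Z = -46 (Z = -173 + 127 = -46)
sqrt(-209 + 152) - Z = sqrt(-209 + 152) - 1*(-46) = sqrt(-57) + 46 = I*sqrt(57) + 46 = 46 + I*sqrt(57)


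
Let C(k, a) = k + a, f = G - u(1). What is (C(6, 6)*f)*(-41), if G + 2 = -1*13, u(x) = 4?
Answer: 9348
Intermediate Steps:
G = -15 (G = -2 - 1*13 = -2 - 13 = -15)
f = -19 (f = -15 - 1*4 = -15 - 4 = -19)
C(k, a) = a + k
(C(6, 6)*f)*(-41) = ((6 + 6)*(-19))*(-41) = (12*(-19))*(-41) = -228*(-41) = 9348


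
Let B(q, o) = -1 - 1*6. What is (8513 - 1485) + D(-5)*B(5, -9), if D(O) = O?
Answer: 7063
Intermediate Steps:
B(q, o) = -7 (B(q, o) = -1 - 6 = -7)
(8513 - 1485) + D(-5)*B(5, -9) = (8513 - 1485) - 5*(-7) = 7028 + 35 = 7063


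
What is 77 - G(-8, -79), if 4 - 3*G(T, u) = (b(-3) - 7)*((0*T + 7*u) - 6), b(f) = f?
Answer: 1939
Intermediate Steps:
G(T, u) = -56/3 + 70*u/3 (G(T, u) = 4/3 - (-3 - 7)*((0*T + 7*u) - 6)/3 = 4/3 - (-10)*((0 + 7*u) - 6)/3 = 4/3 - (-10)*(7*u - 6)/3 = 4/3 - (-10)*(-6 + 7*u)/3 = 4/3 - (60 - 70*u)/3 = 4/3 + (-20 + 70*u/3) = -56/3 + 70*u/3)
77 - G(-8, -79) = 77 - (-56/3 + (70/3)*(-79)) = 77 - (-56/3 - 5530/3) = 77 - 1*(-1862) = 77 + 1862 = 1939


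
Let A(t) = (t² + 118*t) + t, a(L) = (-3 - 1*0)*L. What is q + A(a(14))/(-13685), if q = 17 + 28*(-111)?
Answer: -6042443/1955 ≈ -3090.8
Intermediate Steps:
a(L) = -3*L (a(L) = (-3 + 0)*L = -3*L)
A(t) = t² + 119*t
q = -3091 (q = 17 - 3108 = -3091)
q + A(a(14))/(-13685) = -3091 + ((-3*14)*(119 - 3*14))/(-13685) = -3091 - 42*(119 - 42)*(-1/13685) = -3091 - 42*77*(-1/13685) = -3091 - 3234*(-1/13685) = -3091 + 462/1955 = -6042443/1955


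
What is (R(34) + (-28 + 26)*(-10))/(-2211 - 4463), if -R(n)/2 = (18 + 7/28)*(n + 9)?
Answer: 3099/13348 ≈ 0.23217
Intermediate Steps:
R(n) = -657/2 - 73*n/2 (R(n) = -2*(18 + 7/28)*(n + 9) = -2*(18 + 7*(1/28))*(9 + n) = -2*(18 + ¼)*(9 + n) = -73*(9 + n)/2 = -2*(657/4 + 73*n/4) = -657/2 - 73*n/2)
(R(34) + (-28 + 26)*(-10))/(-2211 - 4463) = ((-657/2 - 73/2*34) + (-28 + 26)*(-10))/(-2211 - 4463) = ((-657/2 - 1241) - 2*(-10))/(-6674) = (-3139/2 + 20)*(-1/6674) = -3099/2*(-1/6674) = 3099/13348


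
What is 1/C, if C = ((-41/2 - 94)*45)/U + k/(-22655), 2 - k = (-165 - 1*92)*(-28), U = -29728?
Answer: 1346975680/661186239 ≈ 2.0372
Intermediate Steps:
k = -7194 (k = 2 - (-165 - 1*92)*(-28) = 2 - (-165 - 92)*(-28) = 2 - (-257)*(-28) = 2 - 1*7196 = 2 - 7196 = -7194)
C = 661186239/1346975680 (C = ((-41/2 - 94)*45)/(-29728) - 7194/(-22655) = ((-41*1/2 - 94)*45)*(-1/29728) - 7194*(-1/22655) = ((-41/2 - 94)*45)*(-1/29728) + 7194/22655 = -229/2*45*(-1/29728) + 7194/22655 = -10305/2*(-1/29728) + 7194/22655 = 10305/59456 + 7194/22655 = 661186239/1346975680 ≈ 0.49087)
1/C = 1/(661186239/1346975680) = 1346975680/661186239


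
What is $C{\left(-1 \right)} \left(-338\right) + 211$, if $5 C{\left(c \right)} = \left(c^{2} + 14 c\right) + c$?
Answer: $\frac{5787}{5} \approx 1157.4$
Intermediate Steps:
$C{\left(c \right)} = 3 c + \frac{c^{2}}{5}$ ($C{\left(c \right)} = \frac{\left(c^{2} + 14 c\right) + c}{5} = \frac{c^{2} + 15 c}{5} = 3 c + \frac{c^{2}}{5}$)
$C{\left(-1 \right)} \left(-338\right) + 211 = \frac{1}{5} \left(-1\right) \left(15 - 1\right) \left(-338\right) + 211 = \frac{1}{5} \left(-1\right) 14 \left(-338\right) + 211 = \left(- \frac{14}{5}\right) \left(-338\right) + 211 = \frac{4732}{5} + 211 = \frac{5787}{5}$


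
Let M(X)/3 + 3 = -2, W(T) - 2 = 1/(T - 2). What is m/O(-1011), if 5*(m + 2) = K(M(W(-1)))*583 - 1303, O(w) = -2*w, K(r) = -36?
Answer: -22301/10110 ≈ -2.2058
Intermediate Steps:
W(T) = 2 + 1/(-2 + T) (W(T) = 2 + 1/(T - 2) = 2 + 1/(-2 + T))
M(X) = -15 (M(X) = -9 + 3*(-2) = -9 - 6 = -15)
m = -22301/5 (m = -2 + (-36*583 - 1303)/5 = -2 + (-20988 - 1303)/5 = -2 + (1/5)*(-22291) = -2 - 22291/5 = -22301/5 ≈ -4460.2)
m/O(-1011) = -22301/(5*((-2*(-1011)))) = -22301/5/2022 = -22301/5*1/2022 = -22301/10110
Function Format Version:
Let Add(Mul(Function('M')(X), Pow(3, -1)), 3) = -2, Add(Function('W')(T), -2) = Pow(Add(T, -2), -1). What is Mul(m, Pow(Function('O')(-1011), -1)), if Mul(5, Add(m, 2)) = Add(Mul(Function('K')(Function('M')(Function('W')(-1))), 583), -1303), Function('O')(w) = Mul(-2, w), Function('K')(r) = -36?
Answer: Rational(-22301, 10110) ≈ -2.2058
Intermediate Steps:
Function('W')(T) = Add(2, Pow(Add(-2, T), -1)) (Function('W')(T) = Add(2, Pow(Add(T, -2), -1)) = Add(2, Pow(Add(-2, T), -1)))
Function('M')(X) = -15 (Function('M')(X) = Add(-9, Mul(3, -2)) = Add(-9, -6) = -15)
m = Rational(-22301, 5) (m = Add(-2, Mul(Rational(1, 5), Add(Mul(-36, 583), -1303))) = Add(-2, Mul(Rational(1, 5), Add(-20988, -1303))) = Add(-2, Mul(Rational(1, 5), -22291)) = Add(-2, Rational(-22291, 5)) = Rational(-22301, 5) ≈ -4460.2)
Mul(m, Pow(Function('O')(-1011), -1)) = Mul(Rational(-22301, 5), Pow(Mul(-2, -1011), -1)) = Mul(Rational(-22301, 5), Pow(2022, -1)) = Mul(Rational(-22301, 5), Rational(1, 2022)) = Rational(-22301, 10110)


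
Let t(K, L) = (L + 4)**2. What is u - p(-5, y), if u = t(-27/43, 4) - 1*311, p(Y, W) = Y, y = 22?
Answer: -242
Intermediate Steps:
t(K, L) = (4 + L)**2
u = -247 (u = (4 + 4)**2 - 1*311 = 8**2 - 311 = 64 - 311 = -247)
u - p(-5, y) = -247 - 1*(-5) = -247 + 5 = -242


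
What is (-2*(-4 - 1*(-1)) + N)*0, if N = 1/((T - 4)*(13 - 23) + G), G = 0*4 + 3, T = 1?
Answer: 0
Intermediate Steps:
G = 3 (G = 0 + 3 = 3)
N = 1/33 (N = 1/((1 - 4)*(13 - 23) + 3) = 1/(-3*(-10) + 3) = 1/(30 + 3) = 1/33 ≈ 0.030303)
(-2*(-4 - 1*(-1)) + N)*0 = (-2*(-4 - 1*(-1)) + 1/33)*0 = (-2*(-4 + 1) + 1/33)*0 = (-2*(-3) + 1/33)*0 = (6 + 1/33)*0 = (199/33)*0 = 0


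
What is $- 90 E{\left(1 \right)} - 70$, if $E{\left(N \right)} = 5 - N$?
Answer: $-430$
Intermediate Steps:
$- 90 E{\left(1 \right)} - 70 = - 90 \left(5 - 1\right) - 70 = \left(-90\right) 4 - 70 = -360 - 70 = -430$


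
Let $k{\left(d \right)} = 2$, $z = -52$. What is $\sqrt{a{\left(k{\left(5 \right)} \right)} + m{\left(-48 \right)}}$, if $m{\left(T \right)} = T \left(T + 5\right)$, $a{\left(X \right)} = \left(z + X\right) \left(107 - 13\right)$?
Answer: $2 i \sqrt{659} \approx 51.342 i$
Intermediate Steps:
$a{\left(X \right)} = -4888 + 94 X$ ($a{\left(X \right)} = \left(-52 + X\right) \left(107 - 13\right) = \left(-52 + X\right) 94 = -4888 + 94 X$)
$m{\left(T \right)} = T \left(5 + T\right)$
$\sqrt{a{\left(k{\left(5 \right)} \right)} + m{\left(-48 \right)}} = \sqrt{\left(-4888 + 94 \cdot 2\right) - 48 \left(5 - 48\right)} = \sqrt{\left(-4888 + 188\right) - -2064} = \sqrt{-4700 + 2064} = \sqrt{-2636} = 2 i \sqrt{659}$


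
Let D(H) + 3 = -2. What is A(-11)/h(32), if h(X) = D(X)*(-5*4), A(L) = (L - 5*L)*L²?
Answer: 1331/25 ≈ 53.240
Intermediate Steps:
D(H) = -5 (D(H) = -3 - 2 = -5)
A(L) = -4*L³ (A(L) = (-4*L)*L² = -4*L³)
h(X) = 100 (h(X) = -(-25)*4 = -5*(-20) = 100)
A(-11)/h(32) = -4*(-11)³/100 = -4*(-1331)*(1/100) = 5324*(1/100) = 1331/25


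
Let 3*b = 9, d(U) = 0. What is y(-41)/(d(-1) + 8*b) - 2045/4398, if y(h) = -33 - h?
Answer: -193/1466 ≈ -0.13165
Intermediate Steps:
b = 3 (b = (⅓)*9 = 3)
y(-41)/(d(-1) + 8*b) - 2045/4398 = (-33 - 1*(-41))/(0 + 8*3) - 2045/4398 = (-33 + 41)/(0 + 24) - 2045*1/4398 = 8/24 - 2045/4398 = 8*(1/24) - 2045/4398 = ⅓ - 2045/4398 = -193/1466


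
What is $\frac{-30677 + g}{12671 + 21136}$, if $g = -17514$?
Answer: $- \frac{48191}{33807} \approx -1.4255$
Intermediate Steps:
$\frac{-30677 + g}{12671 + 21136} = \frac{-30677 - 17514}{12671 + 21136} = - \frac{48191}{33807}$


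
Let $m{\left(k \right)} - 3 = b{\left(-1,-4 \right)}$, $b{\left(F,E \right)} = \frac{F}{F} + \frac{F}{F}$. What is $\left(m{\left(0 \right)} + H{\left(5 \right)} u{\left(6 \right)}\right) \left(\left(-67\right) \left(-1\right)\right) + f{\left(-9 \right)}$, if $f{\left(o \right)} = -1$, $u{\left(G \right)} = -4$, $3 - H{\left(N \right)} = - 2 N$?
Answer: $-3150$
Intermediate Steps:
$H{\left(N \right)} = 3 + 2 N$ ($H{\left(N \right)} = 3 - - 2 N = 3 + 2 N$)
$b{\left(F,E \right)} = 2$ ($b{\left(F,E \right)} = 1 + 1 = 2$)
$m{\left(k \right)} = 5$ ($m{\left(k \right)} = 3 + 2 = 5$)
$\left(m{\left(0 \right)} + H{\left(5 \right)} u{\left(6 \right)}\right) \left(\left(-67\right) \left(-1\right)\right) + f{\left(-9 \right)} = \left(5 + \left(3 + 2 \cdot 5\right) \left(-4\right)\right) \left(\left(-67\right) \left(-1\right)\right) - 1 = \left(5 + \left(3 + 10\right) \left(-4\right)\right) 67 - 1 = \left(5 + 13 \left(-4\right)\right) 67 - 1 = \left(5 - 52\right) 67 - 1 = \left(-47\right) 67 - 1 = -3149 - 1 = -3150$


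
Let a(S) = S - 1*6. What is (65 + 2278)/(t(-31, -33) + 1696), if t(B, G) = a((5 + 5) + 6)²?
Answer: 2343/1796 ≈ 1.3046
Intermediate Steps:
a(S) = -6 + S (a(S) = S - 6 = -6 + S)
t(B, G) = 100 (t(B, G) = (-6 + ((5 + 5) + 6))² = (-6 + (10 + 6))² = (-6 + 16)² = 10² = 100)
(65 + 2278)/(t(-31, -33) + 1696) = (65 + 2278)/(100 + 1696) = 2343/1796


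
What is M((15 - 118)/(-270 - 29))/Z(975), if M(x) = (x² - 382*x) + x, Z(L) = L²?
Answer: -11723048/84986825625 ≈ -0.00013794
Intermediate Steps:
M(x) = x² - 381*x
M((15 - 118)/(-270 - 29))/Z(975) = (((15 - 118)/(-270 - 29))*(-381 + (15 - 118)/(-270 - 29)))/(975²) = ((-103/(-299))*(-381 - 103/(-299)))/950625 = ((-103*(-1/299))*(-381 - 103*(-1/299)))*(1/950625) = (103*(-381 + 103/299)/299)*(1/950625) = ((103/299)*(-113816/299))*(1/950625) = -11723048/89401*1/950625 = -11723048/84986825625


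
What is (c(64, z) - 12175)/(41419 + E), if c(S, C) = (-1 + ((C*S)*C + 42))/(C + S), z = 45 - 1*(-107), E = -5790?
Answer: -383701/2565288 ≈ -0.14957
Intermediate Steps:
z = 152 (z = 45 + 107 = 152)
c(S, C) = (41 + S*C²)/(C + S) (c(S, C) = (-1 + (S*C² + 42))/(C + S) = (-1 + (42 + S*C²))/(C + S) = (41 + S*C²)/(C + S))
(c(64, z) - 12175)/(41419 + E) = ((41 + 64*152²)/(152 + 64) - 12175)/(41419 - 5790) = ((41 + 64*23104)/216 - 12175)/35629 = ((41 + 1478656)/216 - 12175)*(1/35629) = ((1/216)*1478697 - 12175)*(1/35629) = (492899/72 - 12175)*(1/35629) = -383701/72*1/35629 = -383701/2565288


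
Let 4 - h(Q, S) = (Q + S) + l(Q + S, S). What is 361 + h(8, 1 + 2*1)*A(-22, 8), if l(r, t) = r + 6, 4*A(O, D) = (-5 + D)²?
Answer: 307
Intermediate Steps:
A(O, D) = (-5 + D)²/4
l(r, t) = 6 + r
h(Q, S) = -2 - 2*Q - 2*S (h(Q, S) = 4 - ((Q + S) + (6 + (Q + S))) = 4 - ((Q + S) + (6 + Q + S)) = 4 - (6 + 2*Q + 2*S) = 4 + (-6 - 2*Q - 2*S) = -2 - 2*Q - 2*S)
361 + h(8, 1 + 2*1)*A(-22, 8) = 361 + (-2 - 2*8 - 2*(1 + 2*1))*((-5 + 8)²/4) = 361 + (-2 - 16 - 2*(1 + 2))*((¼)*3²) = 361 + (-2 - 16 - 2*3)*((¼)*9) = 361 + (-2 - 16 - 6)*(9/4) = 361 - 24*9/4 = 361 - 54 = 307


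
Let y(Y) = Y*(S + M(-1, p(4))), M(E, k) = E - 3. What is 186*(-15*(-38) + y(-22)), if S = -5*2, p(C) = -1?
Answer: 163308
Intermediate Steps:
S = -10
M(E, k) = -3 + E
y(Y) = -14*Y (y(Y) = Y*(-10 + (-3 - 1)) = Y*(-10 - 4) = Y*(-14) = -14*Y)
186*(-15*(-38) + y(-22)) = 186*(-15*(-38) - 14*(-22)) = 186*(570 + 308) = 186*878 = 163308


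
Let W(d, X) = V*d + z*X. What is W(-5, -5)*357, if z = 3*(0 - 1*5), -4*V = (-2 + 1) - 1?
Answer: 51765/2 ≈ 25883.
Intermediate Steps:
V = 1/2 (V = -((-2 + 1) - 1)/4 = -(-1 - 1)/4 = -1/4*(-2) = 1/2 ≈ 0.50000)
z = -15 (z = 3*(0 - 5) = 3*(-5) = -15)
W(d, X) = d/2 - 15*X
W(-5, -5)*357 = ((1/2)*(-5) - 15*(-5))*357 = (-5/2 + 75)*357 = (145/2)*357 = 51765/2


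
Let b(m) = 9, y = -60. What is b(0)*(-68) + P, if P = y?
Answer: -672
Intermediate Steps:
P = -60
b(0)*(-68) + P = 9*(-68) - 60 = -612 - 60 = -672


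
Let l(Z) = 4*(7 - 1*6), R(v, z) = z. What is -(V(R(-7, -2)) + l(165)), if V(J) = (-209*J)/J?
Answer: 205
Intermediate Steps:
l(Z) = 4 (l(Z) = 4*(7 - 6) = 4*1 = 4)
V(J) = -209
-(V(R(-7, -2)) + l(165)) = -(-209 + 4) = -1*(-205) = 205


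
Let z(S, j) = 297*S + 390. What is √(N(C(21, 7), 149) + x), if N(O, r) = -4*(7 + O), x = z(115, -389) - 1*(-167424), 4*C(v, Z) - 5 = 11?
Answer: 5*√8077 ≈ 449.36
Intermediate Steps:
z(S, j) = 390 + 297*S
C(v, Z) = 4 (C(v, Z) = 5/4 + (¼)*11 = 5/4 + 11/4 = 4)
x = 201969 (x = (390 + 297*115) - 1*(-167424) = (390 + 34155) + 167424 = 34545 + 167424 = 201969)
N(O, r) = -28 - 4*O
√(N(C(21, 7), 149) + x) = √((-28 - 4*4) + 201969) = √((-28 - 16) + 201969) = √(-44 + 201969) = √201925 = 5*√8077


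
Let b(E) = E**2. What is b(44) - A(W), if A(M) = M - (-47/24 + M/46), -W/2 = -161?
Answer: 38857/24 ≈ 1619.0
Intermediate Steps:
W = 322 (W = -2*(-161) = 322)
A(M) = 47/24 + 45*M/46 (A(M) = M - (-47*1/24 + M*(1/46)) = M - (-47/24 + M/46) = M + (47/24 - M/46) = 47/24 + 45*M/46)
b(44) - A(W) = 44**2 - (47/24 + (45/46)*322) = 1936 - (47/24 + 315) = 1936 - 1*7607/24 = 1936 - 7607/24 = 38857/24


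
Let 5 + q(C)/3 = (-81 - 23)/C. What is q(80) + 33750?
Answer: 337311/10 ≈ 33731.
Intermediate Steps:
q(C) = -15 - 312/C (q(C) = -15 + 3*((-81 - 23)/C) = -15 + 3*(-104/C) = -15 - 312/C)
q(80) + 33750 = (-15 - 312/80) + 33750 = (-15 - 312*1/80) + 33750 = (-15 - 39/10) + 33750 = -189/10 + 33750 = 337311/10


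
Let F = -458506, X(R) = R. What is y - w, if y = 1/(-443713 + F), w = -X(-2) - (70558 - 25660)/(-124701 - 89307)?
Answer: -71112035029/32180347292 ≈ -2.2098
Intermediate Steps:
w = 78819/35668 (w = -1*(-2) - (70558 - 25660)/(-124701 - 89307) = 2 - 44898/(-214008) = 2 - 44898*(-1)/214008 = 2 - 1*(-7483/35668) = 2 + 7483/35668 = 78819/35668 ≈ 2.2098)
y = -1/902219 (y = 1/(-443713 - 458506) = 1/(-902219) = -1/902219 ≈ -1.1084e-6)
y - w = -1/902219 - 1*78819/35668 = -1/902219 - 78819/35668 = -71112035029/32180347292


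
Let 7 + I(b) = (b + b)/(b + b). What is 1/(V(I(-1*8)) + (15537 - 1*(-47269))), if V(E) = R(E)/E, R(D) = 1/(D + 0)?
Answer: 36/2261017 ≈ 1.5922e-5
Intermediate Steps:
R(D) = 1/D
I(b) = -6 (I(b) = -7 + (b + b)/(b + b) = -7 + (2*b)/((2*b)) = -7 + (2*b)*(1/(2*b)) = -7 + 1 = -6)
V(E) = E⁻² (V(E) = 1/(E*E) = E⁻²)
1/(V(I(-1*8)) + (15537 - 1*(-47269))) = 1/((-6)⁻² + (15537 - 1*(-47269))) = 1/(1/36 + (15537 + 47269)) = 1/(1/36 + 62806) = 1/(2261017/36) = 36/2261017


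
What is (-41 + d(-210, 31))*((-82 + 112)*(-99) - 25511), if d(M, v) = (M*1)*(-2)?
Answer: -10794299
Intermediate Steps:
d(M, v) = -2*M (d(M, v) = M*(-2) = -2*M)
(-41 + d(-210, 31))*((-82 + 112)*(-99) - 25511) = (-41 - 2*(-210))*((-82 + 112)*(-99) - 25511) = (-41 + 420)*(30*(-99) - 25511) = 379*(-2970 - 25511) = 379*(-28481) = -10794299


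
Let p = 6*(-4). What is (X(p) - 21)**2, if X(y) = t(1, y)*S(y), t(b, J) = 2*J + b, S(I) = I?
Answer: 1225449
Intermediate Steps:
p = -24
t(b, J) = b + 2*J
X(y) = y*(1 + 2*y) (X(y) = (1 + 2*y)*y = y*(1 + 2*y))
(X(p) - 21)**2 = (-24*(1 + 2*(-24)) - 21)**2 = (-24*(1 - 48) - 21)**2 = (-24*(-47) - 21)**2 = (1128 - 21)**2 = 1107**2 = 1225449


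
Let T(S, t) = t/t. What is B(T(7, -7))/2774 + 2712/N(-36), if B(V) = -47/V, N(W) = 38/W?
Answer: -7127183/2774 ≈ -2569.3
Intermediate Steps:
T(S, t) = 1
B(T(7, -7))/2774 + 2712/N(-36) = -47/1/2774 + 2712/((38/(-36))) = -47*1*(1/2774) + 2712/((38*(-1/36))) = -47*1/2774 + 2712/(-19/18) = -47/2774 + 2712*(-18/19) = -47/2774 - 48816/19 = -7127183/2774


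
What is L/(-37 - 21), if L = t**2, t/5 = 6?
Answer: -450/29 ≈ -15.517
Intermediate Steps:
t = 30 (t = 5*6 = 30)
L = 900 (L = 30**2 = 900)
L/(-37 - 21) = 900/(-37 - 21) = 900/(-58) = -1/58*900 = -450/29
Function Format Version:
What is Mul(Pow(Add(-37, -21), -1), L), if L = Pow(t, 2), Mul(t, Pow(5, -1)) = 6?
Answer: Rational(-450, 29) ≈ -15.517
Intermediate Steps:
t = 30 (t = Mul(5, 6) = 30)
L = 900 (L = Pow(30, 2) = 900)
Mul(Pow(Add(-37, -21), -1), L) = Mul(Pow(Add(-37, -21), -1), 900) = Mul(Pow(-58, -1), 900) = Mul(Rational(-1, 58), 900) = Rational(-450, 29)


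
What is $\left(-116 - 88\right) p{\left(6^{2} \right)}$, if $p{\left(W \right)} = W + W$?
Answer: $-14688$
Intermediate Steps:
$p{\left(W \right)} = 2 W$
$\left(-116 - 88\right) p{\left(6^{2} \right)} = \left(-116 - 88\right) 2 \cdot 6^{2} = - 204 \cdot 2 \cdot 36 = \left(-204\right) 72 = -14688$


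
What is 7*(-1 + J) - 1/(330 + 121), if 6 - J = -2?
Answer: 22098/451 ≈ 48.998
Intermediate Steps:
J = 8 (J = 6 - 1*(-2) = 6 + 2 = 8)
7*(-1 + J) - 1/(330 + 121) = 7*(-1 + 8) - 1/(330 + 121) = 7*7 - 1/451 = 49 - 1*1/451 = 49 - 1/451 = 22098/451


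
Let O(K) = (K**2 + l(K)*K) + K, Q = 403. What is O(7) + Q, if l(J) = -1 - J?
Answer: 403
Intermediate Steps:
O(K) = K + K**2 + K*(-1 - K) (O(K) = (K**2 + (-1 - K)*K) + K = (K**2 + K*(-1 - K)) + K = K + K**2 + K*(-1 - K))
O(7) + Q = 0 + 403 = 403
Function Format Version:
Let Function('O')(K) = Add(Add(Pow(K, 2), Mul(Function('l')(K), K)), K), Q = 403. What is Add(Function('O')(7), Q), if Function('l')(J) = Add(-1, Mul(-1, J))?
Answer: 403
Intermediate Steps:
Function('O')(K) = Add(K, Pow(K, 2), Mul(K, Add(-1, Mul(-1, K)))) (Function('O')(K) = Add(Add(Pow(K, 2), Mul(Add(-1, Mul(-1, K)), K)), K) = Add(Add(Pow(K, 2), Mul(K, Add(-1, Mul(-1, K)))), K) = Add(K, Pow(K, 2), Mul(K, Add(-1, Mul(-1, K)))))
Add(Function('O')(7), Q) = Add(0, 403) = 403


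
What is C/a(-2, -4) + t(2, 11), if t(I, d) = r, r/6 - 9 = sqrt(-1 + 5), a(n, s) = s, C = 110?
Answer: 77/2 ≈ 38.500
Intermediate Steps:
r = 66 (r = 54 + 6*sqrt(-1 + 5) = 54 + 6*sqrt(4) = 54 + 6*2 = 54 + 12 = 66)
t(I, d) = 66
C/a(-2, -4) + t(2, 11) = 110/(-4) + 66 = 110*(-1/4) + 66 = -55/2 + 66 = 77/2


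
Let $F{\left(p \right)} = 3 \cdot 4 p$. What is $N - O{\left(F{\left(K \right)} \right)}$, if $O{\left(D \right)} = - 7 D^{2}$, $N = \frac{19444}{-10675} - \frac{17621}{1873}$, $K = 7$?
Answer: $\frac{987332708013}{19994275} \approx 49381.0$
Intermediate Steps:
$F{\left(p \right)} = 12 p$
$N = - \frac{224522787}{19994275}$ ($N = 19444 \left(- \frac{1}{10675}\right) - \frac{17621}{1873} = - \frac{19444}{10675} - \frac{17621}{1873} = - \frac{224522787}{19994275} \approx -11.229$)
$N - O{\left(F{\left(K \right)} \right)} = - \frac{224522787}{19994275} - - 7 \left(12 \cdot 7\right)^{2} = - \frac{224522787}{19994275} - - 7 \cdot 84^{2} = - \frac{224522787}{19994275} - \left(-7\right) 7056 = - \frac{224522787}{19994275} - -49392 = - \frac{224522787}{19994275} + 49392 = \frac{987332708013}{19994275}$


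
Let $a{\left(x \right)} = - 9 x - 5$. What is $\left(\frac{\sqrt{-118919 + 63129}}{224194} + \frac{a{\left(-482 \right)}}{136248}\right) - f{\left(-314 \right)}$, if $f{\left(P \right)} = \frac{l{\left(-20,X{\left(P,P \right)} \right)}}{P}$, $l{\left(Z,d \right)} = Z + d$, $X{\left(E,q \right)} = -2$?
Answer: $- \frac{116921}{3055848} + \frac{i \sqrt{55790}}{224194} \approx -0.038261 + 0.0010535 i$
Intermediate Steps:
$a{\left(x \right)} = -5 - 9 x$
$f{\left(P \right)} = - \frac{22}{P}$ ($f{\left(P \right)} = \frac{-20 - 2}{P} = - \frac{22}{P}$)
$\left(\frac{\sqrt{-118919 + 63129}}{224194} + \frac{a{\left(-482 \right)}}{136248}\right) - f{\left(-314 \right)} = \left(\frac{\sqrt{-118919 + 63129}}{224194} + \frac{-5 - -4338}{136248}\right) - - \frac{22}{-314} = \left(\sqrt{-55790} \cdot \frac{1}{224194} + \left(-5 + 4338\right) \frac{1}{136248}\right) - \left(-22\right) \left(- \frac{1}{314}\right) = \left(i \sqrt{55790} \cdot \frac{1}{224194} + 4333 \cdot \frac{1}{136248}\right) - \frac{11}{157} = \left(\frac{i \sqrt{55790}}{224194} + \frac{619}{19464}\right) - \frac{11}{157} = \left(\frac{619}{19464} + \frac{i \sqrt{55790}}{224194}\right) - \frac{11}{157} = - \frac{116921}{3055848} + \frac{i \sqrt{55790}}{224194}$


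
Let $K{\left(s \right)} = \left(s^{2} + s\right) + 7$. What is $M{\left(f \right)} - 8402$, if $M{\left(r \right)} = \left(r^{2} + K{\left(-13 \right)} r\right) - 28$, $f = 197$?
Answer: $62490$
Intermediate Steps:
$K{\left(s \right)} = 7 + s + s^{2}$ ($K{\left(s \right)} = \left(s + s^{2}\right) + 7 = 7 + s + s^{2}$)
$M{\left(r \right)} = -28 + r^{2} + 163 r$ ($M{\left(r \right)} = \left(r^{2} + \left(7 - 13 + \left(-13\right)^{2}\right) r\right) - 28 = \left(r^{2} + \left(7 - 13 + 169\right) r\right) - 28 = \left(r^{2} + 163 r\right) - 28 = -28 + r^{2} + 163 r$)
$M{\left(f \right)} - 8402 = \left(-28 + 197^{2} + 163 \cdot 197\right) - 8402 = \left(-28 + 38809 + 32111\right) - 8402 = 70892 - 8402 = 62490$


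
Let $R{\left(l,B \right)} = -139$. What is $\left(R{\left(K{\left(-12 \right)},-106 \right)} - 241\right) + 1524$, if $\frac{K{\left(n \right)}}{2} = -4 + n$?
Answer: $1144$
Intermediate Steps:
$K{\left(n \right)} = -8 + 2 n$ ($K{\left(n \right)} = 2 \left(-4 + n\right) = -8 + 2 n$)
$\left(R{\left(K{\left(-12 \right)},-106 \right)} - 241\right) + 1524 = \left(-139 - 241\right) + 1524 = -380 + 1524 = 1144$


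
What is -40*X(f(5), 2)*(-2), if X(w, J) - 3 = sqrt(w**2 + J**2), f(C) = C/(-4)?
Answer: 240 + 20*sqrt(89) ≈ 428.68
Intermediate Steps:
f(C) = -C/4 (f(C) = C*(-1/4) = -C/4)
X(w, J) = 3 + sqrt(J**2 + w**2) (X(w, J) = 3 + sqrt(w**2 + J**2) = 3 + sqrt(J**2 + w**2))
-40*X(f(5), 2)*(-2) = -40*(3 + sqrt(2**2 + (-1/4*5)**2))*(-2) = -40*(3 + sqrt(4 + (-5/4)**2))*(-2) = -40*(3 + sqrt(4 + 25/16))*(-2) = -40*(3 + sqrt(89/16))*(-2) = -40*(3 + sqrt(89)/4)*(-2) = (-120 - 10*sqrt(89))*(-2) = 240 + 20*sqrt(89)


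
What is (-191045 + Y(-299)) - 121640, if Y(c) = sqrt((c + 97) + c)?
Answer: -312685 + I*sqrt(501) ≈ -3.1269e+5 + 22.383*I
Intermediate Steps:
Y(c) = sqrt(97 + 2*c) (Y(c) = sqrt((97 + c) + c) = sqrt(97 + 2*c))
(-191045 + Y(-299)) - 121640 = (-191045 + sqrt(97 + 2*(-299))) - 121640 = (-191045 + sqrt(97 - 598)) - 121640 = (-191045 + sqrt(-501)) - 121640 = (-191045 + I*sqrt(501)) - 121640 = -312685 + I*sqrt(501)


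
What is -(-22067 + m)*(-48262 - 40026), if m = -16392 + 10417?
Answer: -2475772096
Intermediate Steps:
m = -5975
-(-22067 + m)*(-48262 - 40026) = -(-22067 - 5975)*(-48262 - 40026) = -(-28042)*(-88288) = -1*2475772096 = -2475772096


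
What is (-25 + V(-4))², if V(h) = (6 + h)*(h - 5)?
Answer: 1849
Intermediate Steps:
V(h) = (-5 + h)*(6 + h) (V(h) = (6 + h)*(-5 + h) = (-5 + h)*(6 + h))
(-25 + V(-4))² = (-25 + (-30 - 4 + (-4)²))² = (-25 + (-30 - 4 + 16))² = (-25 - 18)² = (-43)² = 1849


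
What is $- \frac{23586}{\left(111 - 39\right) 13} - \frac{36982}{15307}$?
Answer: $- \frac{65941009}{2387892} \approx -27.615$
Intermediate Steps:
$- \frac{23586}{\left(111 - 39\right) 13} - \frac{36982}{15307} = - \frac{23586}{72 \cdot 13} - \frac{36982}{15307} = - \frac{23586}{936} - \frac{36982}{15307} = \left(-23586\right) \frac{1}{936} - \frac{36982}{15307} = - \frac{3931}{156} - \frac{36982}{15307} = - \frac{65941009}{2387892}$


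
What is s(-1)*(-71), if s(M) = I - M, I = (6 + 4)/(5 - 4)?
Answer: -781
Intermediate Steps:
I = 10 (I = 10/1 = 10*1 = 10)
s(M) = 10 - M
s(-1)*(-71) = (10 - 1*(-1))*(-71) = (10 + 1)*(-71) = 11*(-71) = -781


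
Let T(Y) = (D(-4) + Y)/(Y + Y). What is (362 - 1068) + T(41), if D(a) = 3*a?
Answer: -57863/82 ≈ -705.65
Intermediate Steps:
T(Y) = (-12 + Y)/(2*Y) (T(Y) = (3*(-4) + Y)/(Y + Y) = (-12 + Y)/((2*Y)) = (-12 + Y)*(1/(2*Y)) = (-12 + Y)/(2*Y))
(362 - 1068) + T(41) = (362 - 1068) + (1/2)*(-12 + 41)/41 = -706 + (1/2)*(1/41)*29 = -706 + 29/82 = -57863/82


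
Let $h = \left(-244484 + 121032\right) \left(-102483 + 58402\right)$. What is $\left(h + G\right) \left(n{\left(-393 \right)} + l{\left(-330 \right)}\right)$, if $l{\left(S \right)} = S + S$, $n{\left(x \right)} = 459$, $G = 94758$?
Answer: $-1093838456370$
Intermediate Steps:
$l{\left(S \right)} = 2 S$
$h = 5441887612$ ($h = \left(-123452\right) \left(-44081\right) = 5441887612$)
$\left(h + G\right) \left(n{\left(-393 \right)} + l{\left(-330 \right)}\right) = \left(5441887612 + 94758\right) \left(459 + 2 \left(-330\right)\right) = 5441982370 \left(459 - 660\right) = 5441982370 \left(-201\right) = -1093838456370$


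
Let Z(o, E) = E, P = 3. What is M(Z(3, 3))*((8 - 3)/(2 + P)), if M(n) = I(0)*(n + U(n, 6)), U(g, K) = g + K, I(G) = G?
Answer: 0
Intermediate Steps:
U(g, K) = K + g
M(n) = 0 (M(n) = 0*(n + (6 + n)) = 0*(6 + 2*n) = 0)
M(Z(3, 3))*((8 - 3)/(2 + P)) = 0*((8 - 3)/(2 + 3)) = 0*(5/5) = 0*(5*(⅕)) = 0*1 = 0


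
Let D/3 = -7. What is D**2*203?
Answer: 89523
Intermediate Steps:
D = -21 (D = 3*(-7) = -21)
D**2*203 = (-21)**2*203 = 441*203 = 89523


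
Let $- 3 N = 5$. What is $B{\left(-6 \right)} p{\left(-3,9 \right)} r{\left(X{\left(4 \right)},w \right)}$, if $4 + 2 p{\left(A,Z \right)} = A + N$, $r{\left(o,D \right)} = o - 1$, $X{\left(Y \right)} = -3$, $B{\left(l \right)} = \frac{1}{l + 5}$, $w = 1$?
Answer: $- \frac{52}{3} \approx -17.333$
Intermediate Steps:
$N = - \frac{5}{3}$ ($N = \left(- \frac{1}{3}\right) 5 = - \frac{5}{3} \approx -1.6667$)
$B{\left(l \right)} = \frac{1}{5 + l}$
$r{\left(o,D \right)} = -1 + o$
$p{\left(A,Z \right)} = - \frac{17}{6} + \frac{A}{2}$ ($p{\left(A,Z \right)} = -2 + \frac{A - \frac{5}{3}}{2} = -2 + \frac{- \frac{5}{3} + A}{2} = -2 + \left(- \frac{5}{6} + \frac{A}{2}\right) = - \frac{17}{6} + \frac{A}{2}$)
$B{\left(-6 \right)} p{\left(-3,9 \right)} r{\left(X{\left(4 \right)},w \right)} = \frac{- \frac{17}{6} + \frac{1}{2} \left(-3\right)}{5 - 6} \left(-1 - 3\right) = \frac{- \frac{17}{6} - \frac{3}{2}}{-1} \left(-4\right) = \left(-1\right) \left(- \frac{13}{3}\right) \left(-4\right) = \frac{13}{3} \left(-4\right) = - \frac{52}{3}$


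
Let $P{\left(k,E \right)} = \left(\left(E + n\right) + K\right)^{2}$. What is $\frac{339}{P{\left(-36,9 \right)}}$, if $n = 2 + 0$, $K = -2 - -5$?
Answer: $\frac{339}{196} \approx 1.7296$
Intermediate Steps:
$K = 3$ ($K = -2 + 5 = 3$)
$n = 2$
$P{\left(k,E \right)} = \left(5 + E\right)^{2}$ ($P{\left(k,E \right)} = \left(\left(E + 2\right) + 3\right)^{2} = \left(\left(2 + E\right) + 3\right)^{2} = \left(5 + E\right)^{2}$)
$\frac{339}{P{\left(-36,9 \right)}} = \frac{339}{\left(5 + 9\right)^{2}} = \frac{339}{14^{2}} = \frac{339}{196}$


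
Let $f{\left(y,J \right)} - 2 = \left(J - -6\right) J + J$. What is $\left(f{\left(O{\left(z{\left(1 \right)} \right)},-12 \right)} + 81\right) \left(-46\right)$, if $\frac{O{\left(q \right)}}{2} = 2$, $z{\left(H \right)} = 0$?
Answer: $-6578$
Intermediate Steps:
$O{\left(q \right)} = 4$ ($O{\left(q \right)} = 2 \cdot 2 = 4$)
$f{\left(y,J \right)} = 2 + J + J \left(6 + J\right)$ ($f{\left(y,J \right)} = 2 + \left(\left(J - -6\right) J + J\right) = 2 + \left(\left(J + 6\right) J + J\right) = 2 + \left(\left(6 + J\right) J + J\right) = 2 + \left(J \left(6 + J\right) + J\right) = 2 + \left(J + J \left(6 + J\right)\right) = 2 + J + J \left(6 + J\right)$)
$\left(f{\left(O{\left(z{\left(1 \right)} \right)},-12 \right)} + 81\right) \left(-46\right) = \left(\left(2 + \left(-12\right)^{2} + 7 \left(-12\right)\right) + 81\right) \left(-46\right) = \left(\left(2 + 144 - 84\right) + 81\right) \left(-46\right) = \left(62 + 81\right) \left(-46\right) = 143 \left(-46\right) = -6578$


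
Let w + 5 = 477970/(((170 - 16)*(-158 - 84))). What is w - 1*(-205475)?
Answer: 3828488995/18634 ≈ 2.0546e+5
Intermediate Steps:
w = -332155/18634 (w = -5 + 477970/(((170 - 16)*(-158 - 84))) = -5 + 477970/((154*(-242))) = -5 + 477970/(-37268) = -5 + 477970*(-1/37268) = -5 - 238985/18634 = -332155/18634 ≈ -17.825)
w - 1*(-205475) = -332155/18634 - 1*(-205475) = -332155/18634 + 205475 = 3828488995/18634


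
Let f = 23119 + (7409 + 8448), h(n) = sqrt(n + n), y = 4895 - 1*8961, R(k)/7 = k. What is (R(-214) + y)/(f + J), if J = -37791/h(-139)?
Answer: -20095921664/141248634603 + 23363236*I*sqrt(278)/47082878201 ≈ -0.14227 + 0.0082736*I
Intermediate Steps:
R(k) = 7*k
y = -4066 (y = 4895 - 8961 = -4066)
h(n) = sqrt(2)*sqrt(n) (h(n) = sqrt(2*n) = sqrt(2)*sqrt(n))
J = 37791*I*sqrt(278)/278 (J = -37791*(-I*sqrt(278)/278) = -(-37791)*I*sqrt(278)/278 = 37791*I*sqrt(278)/278 ≈ 2266.6*I)
f = 38976 (f = 23119 + 15857 = 38976)
(R(-214) + y)/(f + J) = (7*(-214) - 4066)/(38976 + 37791*I*sqrt(278)/278) = (-1498 - 4066)/(38976 + 37791*I*sqrt(278)/278) = -5564/(38976 + 37791*I*sqrt(278)/278)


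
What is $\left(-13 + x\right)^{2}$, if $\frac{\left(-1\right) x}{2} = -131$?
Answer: $62001$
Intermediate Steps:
$x = 262$ ($x = \left(-2\right) \left(-131\right) = 262$)
$\left(-13 + x\right)^{2} = \left(-13 + 262\right)^{2} = 249^{2} = 62001$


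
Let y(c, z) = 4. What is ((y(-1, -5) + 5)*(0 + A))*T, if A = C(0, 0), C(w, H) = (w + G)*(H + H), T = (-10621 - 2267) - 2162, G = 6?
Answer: 0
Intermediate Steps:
T = -15050 (T = -12888 - 2162 = -15050)
C(w, H) = 2*H*(6 + w) (C(w, H) = (w + 6)*(H + H) = (6 + w)*(2*H) = 2*H*(6 + w))
A = 0 (A = 2*0*(6 + 0) = 2*0*6 = 0)
((y(-1, -5) + 5)*(0 + A))*T = ((4 + 5)*(0 + 0))*(-15050) = (9*0)*(-15050) = 0*(-15050) = 0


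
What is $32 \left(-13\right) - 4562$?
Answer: $-4978$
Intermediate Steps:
$32 \left(-13\right) - 4562 = -416 - 4562 = -4978$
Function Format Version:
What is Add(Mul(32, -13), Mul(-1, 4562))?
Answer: -4978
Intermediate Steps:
Add(Mul(32, -13), Mul(-1, 4562)) = Add(-416, -4562) = -4978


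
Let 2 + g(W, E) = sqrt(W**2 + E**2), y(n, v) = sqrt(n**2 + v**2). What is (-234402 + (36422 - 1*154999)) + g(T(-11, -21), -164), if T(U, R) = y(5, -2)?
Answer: -352981 + 5*sqrt(1077) ≈ -3.5282e+5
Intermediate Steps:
T(U, R) = sqrt(29) (T(U, R) = sqrt(5**2 + (-2)**2) = sqrt(25 + 4) = sqrt(29))
g(W, E) = -2 + sqrt(E**2 + W**2) (g(W, E) = -2 + sqrt(W**2 + E**2) = -2 + sqrt(E**2 + W**2))
(-234402 + (36422 - 1*154999)) + g(T(-11, -21), -164) = (-234402 + (36422 - 1*154999)) + (-2 + sqrt((-164)**2 + (sqrt(29))**2)) = (-234402 + (36422 - 154999)) + (-2 + sqrt(26896 + 29)) = (-234402 - 118577) + (-2 + sqrt(26925)) = -352979 + (-2 + 5*sqrt(1077)) = -352981 + 5*sqrt(1077)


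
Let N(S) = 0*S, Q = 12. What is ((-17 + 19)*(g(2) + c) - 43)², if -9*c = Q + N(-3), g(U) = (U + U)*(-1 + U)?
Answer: 12769/9 ≈ 1418.8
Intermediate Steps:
g(U) = 2*U*(-1 + U) (g(U) = (2*U)*(-1 + U) = 2*U*(-1 + U))
N(S) = 0
c = -4/3 (c = -(12 + 0)/9 = -⅑*12 = -4/3 ≈ -1.3333)
((-17 + 19)*(g(2) + c) - 43)² = ((-17 + 19)*(2*2*(-1 + 2) - 4/3) - 43)² = (2*(2*2*1 - 4/3) - 43)² = (2*(4 - 4/3) - 43)² = (2*(8/3) - 43)² = (16/3 - 43)² = (-113/3)² = 12769/9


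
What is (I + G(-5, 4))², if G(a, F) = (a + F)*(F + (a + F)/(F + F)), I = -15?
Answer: 22801/64 ≈ 356.27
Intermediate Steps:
G(a, F) = (F + a)*(F + (F + a)/(2*F)) (G(a, F) = (F + a)*(F + (F + a)/((2*F))) = (F + a)*(F + (F + a)*(1/(2*F))) = (F + a)*(F + (F + a)/(2*F)))
(I + G(-5, 4))² = (-15 + (-5 + 4² + (½)*4 + 4*(-5) + (½)*(-5)²/4))² = (-15 + (-5 + 16 + 2 - 20 + (½)*(¼)*25))² = (-15 + (-5 + 16 + 2 - 20 + 25/8))² = (-15 - 31/8)² = (-151/8)² = 22801/64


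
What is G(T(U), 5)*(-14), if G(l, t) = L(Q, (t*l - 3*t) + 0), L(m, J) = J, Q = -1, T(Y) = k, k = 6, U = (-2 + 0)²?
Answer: -210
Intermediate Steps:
U = 4 (U = (-2)² = 4)
T(Y) = 6
G(l, t) = -3*t + l*t (G(l, t) = (t*l - 3*t) + 0 = (l*t - 3*t) + 0 = (-3*t + l*t) + 0 = -3*t + l*t)
G(T(U), 5)*(-14) = (5*(-3 + 6))*(-14) = (5*3)*(-14) = 15*(-14) = -210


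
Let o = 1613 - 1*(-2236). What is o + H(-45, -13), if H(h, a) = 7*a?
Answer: 3758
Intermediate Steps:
o = 3849 (o = 1613 + 2236 = 3849)
o + H(-45, -13) = 3849 + 7*(-13) = 3849 - 91 = 3758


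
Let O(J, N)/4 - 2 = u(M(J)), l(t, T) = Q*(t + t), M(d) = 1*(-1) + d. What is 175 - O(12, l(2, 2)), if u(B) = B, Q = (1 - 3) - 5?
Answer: 123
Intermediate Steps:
M(d) = -1 + d
Q = -7 (Q = -2 - 5 = -7)
l(t, T) = -14*t (l(t, T) = -7*(t + t) = -14*t)
O(J, N) = 4 + 4*J (O(J, N) = 8 + 4*(-1 + J) = 8 + (-4 + 4*J) = 4 + 4*J)
175 - O(12, l(2, 2)) = 175 - (4 + 4*12) = 175 - (4 + 48) = 175 - 1*52 = 175 - 52 = 123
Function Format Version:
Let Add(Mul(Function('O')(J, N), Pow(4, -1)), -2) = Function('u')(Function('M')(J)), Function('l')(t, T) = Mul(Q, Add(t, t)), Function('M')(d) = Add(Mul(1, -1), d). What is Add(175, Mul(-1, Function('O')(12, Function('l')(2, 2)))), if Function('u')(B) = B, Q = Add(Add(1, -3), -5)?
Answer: 123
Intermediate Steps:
Function('M')(d) = Add(-1, d)
Q = -7 (Q = Add(-2, -5) = -7)
Function('l')(t, T) = Mul(-14, t) (Function('l')(t, T) = Mul(-7, Add(t, t)) = Mul(-7, Mul(2, t)) = Mul(-14, t))
Function('O')(J, N) = Add(4, Mul(4, J)) (Function('O')(J, N) = Add(8, Mul(4, Add(-1, J))) = Add(8, Add(-4, Mul(4, J))) = Add(4, Mul(4, J)))
Add(175, Mul(-1, Function('O')(12, Function('l')(2, 2)))) = Add(175, Mul(-1, Add(4, Mul(4, 12)))) = Add(175, Mul(-1, Add(4, 48))) = Add(175, Mul(-1, 52)) = Add(175, -52) = 123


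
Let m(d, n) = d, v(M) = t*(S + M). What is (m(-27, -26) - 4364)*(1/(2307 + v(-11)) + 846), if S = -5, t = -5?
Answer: -8867198573/2387 ≈ -3.7148e+6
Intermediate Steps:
v(M) = 25 - 5*M (v(M) = -5*(-5 + M) = 25 - 5*M)
(m(-27, -26) - 4364)*(1/(2307 + v(-11)) + 846) = (-27 - 4364)*(1/(2307 + (25 - 5*(-11))) + 846) = -4391*(1/(2307 + (25 + 55)) + 846) = -4391*(1/(2307 + 80) + 846) = -4391*(1/2387 + 846) = -4391*2019403/2387 = -8867198573/2387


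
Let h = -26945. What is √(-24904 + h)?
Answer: 3*I*√5761 ≈ 227.7*I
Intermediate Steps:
√(-24904 + h) = √(-24904 - 26945) = √(-51849) = 3*I*√5761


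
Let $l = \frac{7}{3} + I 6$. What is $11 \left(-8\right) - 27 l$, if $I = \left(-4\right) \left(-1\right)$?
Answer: $-799$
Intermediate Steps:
$I = 4$
$l = \frac{79}{3}$ ($l = \frac{7}{3} + 4 \cdot 6 = 7 \cdot \frac{1}{3} + 24 = \frac{7}{3} + 24 = \frac{79}{3} \approx 26.333$)
$11 \left(-8\right) - 27 l = 11 \left(-8\right) - 711 = -88 - 711 = -799$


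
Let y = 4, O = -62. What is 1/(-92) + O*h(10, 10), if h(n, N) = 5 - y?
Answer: -5705/92 ≈ -62.011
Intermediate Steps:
h(n, N) = 1 (h(n, N) = 5 - 1*4 = 5 - 4 = 1)
1/(-92) + O*h(10, 10) = 1/(-92) - 62*1 = -1/92 - 62 = -5705/92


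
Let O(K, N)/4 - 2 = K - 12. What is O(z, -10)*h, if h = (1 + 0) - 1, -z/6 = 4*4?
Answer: 0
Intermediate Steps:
z = -96 (z = -24*4 = -6*16 = -96)
O(K, N) = -40 + 4*K (O(K, N) = 8 + 4*(K - 12) = 8 + 4*(-12 + K) = 8 + (-48 + 4*K) = -40 + 4*K)
h = 0 (h = 1 - 1 = 0)
O(z, -10)*h = (-40 + 4*(-96))*0 = (-40 - 384)*0 = -424*0 = 0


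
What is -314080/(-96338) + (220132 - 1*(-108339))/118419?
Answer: 227938009/37775661 ≈ 6.0340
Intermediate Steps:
-314080/(-96338) + (220132 - 1*(-108339))/118419 = -314080*(-1/96338) + (220132 + 108339)*(1/118419) = 1040/319 + 328471*(1/118419) = 1040/319 + 328471/118419 = 227938009/37775661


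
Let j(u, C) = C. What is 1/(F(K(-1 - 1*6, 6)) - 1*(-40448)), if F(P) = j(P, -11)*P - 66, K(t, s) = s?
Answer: 1/40316 ≈ 2.4804e-5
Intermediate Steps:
F(P) = -66 - 11*P (F(P) = -11*P - 66 = -66 - 11*P)
1/(F(K(-1 - 1*6, 6)) - 1*(-40448)) = 1/((-66 - 11*6) - 1*(-40448)) = 1/((-66 - 66) + 40448) = 1/(-132 + 40448) = 1/40316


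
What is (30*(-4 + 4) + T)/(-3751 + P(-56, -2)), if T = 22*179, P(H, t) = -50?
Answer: -3938/3801 ≈ -1.0360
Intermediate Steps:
T = 3938
(30*(-4 + 4) + T)/(-3751 + P(-56, -2)) = (30*(-4 + 4) + 3938)/(-3751 - 50) = (30*0 + 3938)/(-3801) = (0 + 3938)*(-1/3801) = 3938*(-1/3801) = -3938/3801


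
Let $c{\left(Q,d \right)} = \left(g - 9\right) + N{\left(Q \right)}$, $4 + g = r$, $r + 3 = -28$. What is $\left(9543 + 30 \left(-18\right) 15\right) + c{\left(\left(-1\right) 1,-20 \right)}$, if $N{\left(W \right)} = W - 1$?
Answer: $1397$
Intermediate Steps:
$N{\left(W \right)} = -1 + W$
$r = -31$ ($r = -3 - 28 = -31$)
$g = -35$ ($g = -4 - 31 = -35$)
$c{\left(Q,d \right)} = -45 + Q$ ($c{\left(Q,d \right)} = \left(-35 - 9\right) + \left(-1 + Q\right) = -44 + \left(-1 + Q\right) = -45 + Q$)
$\left(9543 + 30 \left(-18\right) 15\right) + c{\left(\left(-1\right) 1,-20 \right)} = \left(9543 + 30 \left(-18\right) 15\right) - 46 = \left(9543 - 8100\right) - 46 = 1443 - 46 = 1397$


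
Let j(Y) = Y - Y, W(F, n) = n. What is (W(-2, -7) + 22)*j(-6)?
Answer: 0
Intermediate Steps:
j(Y) = 0
(W(-2, -7) + 22)*j(-6) = (-7 + 22)*0 = 15*0 = 0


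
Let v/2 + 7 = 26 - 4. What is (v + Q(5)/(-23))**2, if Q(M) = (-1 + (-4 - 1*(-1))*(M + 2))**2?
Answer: 42436/529 ≈ 80.219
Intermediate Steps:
v = 30 (v = -14 + 2*(26 - 4) = -14 + 2*22 = -14 + 44 = 30)
Q(M) = (-7 - 3*M)**2 (Q(M) = (-1 + (-4 + 1)*(2 + M))**2 = (-1 - 3*(2 + M))**2 = (-1 + (-6 - 3*M))**2 = (-7 - 3*M)**2)
(v + Q(5)/(-23))**2 = (30 + (7 + 3*5)**2/(-23))**2 = (30 + (7 + 15)**2*(-1/23))**2 = (30 + 22**2*(-1/23))**2 = (30 + 484*(-1/23))**2 = (30 - 484/23)**2 = (206/23)**2 = 42436/529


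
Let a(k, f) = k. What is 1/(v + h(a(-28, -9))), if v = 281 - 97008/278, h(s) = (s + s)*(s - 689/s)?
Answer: 139/16965 ≈ 0.0081933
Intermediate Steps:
h(s) = 2*s*(s - 689/s) (h(s) = (2*s)*(s - 689/s) = 2*s*(s - 689/s))
v = -9445/139 (v = 281 - 97008/278 = 281 - 344*141/139 = 281 - 48504/139 = -9445/139 ≈ -67.950)
1/(v + h(a(-28, -9))) = 1/(-9445/139 + (-1378 + 2*(-28)²)) = 1/(-9445/139 + (-1378 + 2*784)) = 1/(-9445/139 + (-1378 + 1568)) = 1/(-9445/139 + 190) = 1/(16965/139) = 139/16965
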